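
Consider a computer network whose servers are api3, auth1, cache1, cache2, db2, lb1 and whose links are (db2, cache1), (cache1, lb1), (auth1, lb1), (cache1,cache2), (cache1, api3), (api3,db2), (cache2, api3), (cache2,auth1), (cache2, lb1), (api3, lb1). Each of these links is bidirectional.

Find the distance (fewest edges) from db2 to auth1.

3

Distance 0: db2.
Distance 1: api3, cache1.
Distance 2: cache2, lb1.
Distance 3: auth1 — contains auth1.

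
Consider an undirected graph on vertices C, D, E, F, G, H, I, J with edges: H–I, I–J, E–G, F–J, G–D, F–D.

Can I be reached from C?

No

C has no edges, so nothing is reachable from it.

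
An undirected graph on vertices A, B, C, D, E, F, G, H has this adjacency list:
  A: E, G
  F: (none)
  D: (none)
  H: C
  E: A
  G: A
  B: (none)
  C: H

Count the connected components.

From A: component {A, E, G}.
From B: component {B}.
From C: component {C, H}.
From D: component {D}.
From F: component {F}.
That's 5 components.

5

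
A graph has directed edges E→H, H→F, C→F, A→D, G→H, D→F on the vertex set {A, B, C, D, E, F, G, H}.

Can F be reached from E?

Explore from E.
Distance 1: reach H.
Distance 2: reach F.
Found F.

Yes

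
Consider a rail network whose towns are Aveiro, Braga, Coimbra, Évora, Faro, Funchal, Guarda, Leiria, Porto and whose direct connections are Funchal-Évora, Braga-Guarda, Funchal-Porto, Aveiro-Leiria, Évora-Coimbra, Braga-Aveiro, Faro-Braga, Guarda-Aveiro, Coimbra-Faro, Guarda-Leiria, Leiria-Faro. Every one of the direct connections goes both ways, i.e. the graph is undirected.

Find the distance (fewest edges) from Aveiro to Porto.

6

Distance 0: Aveiro.
Distance 1: Braga, Guarda, Leiria.
Distance 2: Faro.
Distance 3: Coimbra.
Distance 4: Évora.
Distance 5: Funchal.
Distance 6: Porto — contains Porto.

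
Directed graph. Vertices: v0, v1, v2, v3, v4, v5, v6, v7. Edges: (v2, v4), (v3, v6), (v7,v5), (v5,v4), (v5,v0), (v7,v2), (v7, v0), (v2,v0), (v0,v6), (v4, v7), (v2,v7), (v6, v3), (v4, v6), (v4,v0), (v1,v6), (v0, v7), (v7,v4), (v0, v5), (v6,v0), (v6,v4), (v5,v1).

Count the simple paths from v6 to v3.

1

v6→v3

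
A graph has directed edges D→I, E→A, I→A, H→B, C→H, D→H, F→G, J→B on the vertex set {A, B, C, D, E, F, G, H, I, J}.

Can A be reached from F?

No

Explore from F.
Distance 1: reach G.
The search from F is exhausted; no directed path reaches A.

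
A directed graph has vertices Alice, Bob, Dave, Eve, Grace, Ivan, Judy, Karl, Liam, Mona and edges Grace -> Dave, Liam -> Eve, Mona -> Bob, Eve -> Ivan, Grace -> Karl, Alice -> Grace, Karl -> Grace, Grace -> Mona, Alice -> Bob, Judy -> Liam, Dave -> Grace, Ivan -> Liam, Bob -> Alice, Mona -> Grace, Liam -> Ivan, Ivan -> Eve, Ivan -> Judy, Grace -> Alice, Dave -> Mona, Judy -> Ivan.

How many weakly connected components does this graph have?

From Alice: component {Alice, Bob, Dave, Grace, Karl, Mona}.
From Eve: component {Eve, Ivan, Judy, Liam}.
That's 2 components.

2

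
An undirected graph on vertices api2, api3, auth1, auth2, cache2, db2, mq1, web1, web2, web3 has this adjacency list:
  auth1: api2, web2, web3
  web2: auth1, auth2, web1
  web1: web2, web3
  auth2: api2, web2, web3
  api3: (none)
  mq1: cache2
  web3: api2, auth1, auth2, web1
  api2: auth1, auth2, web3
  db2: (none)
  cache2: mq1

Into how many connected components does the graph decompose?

From api2: component {api2, auth1, auth2, web1, web2, web3}.
From api3: component {api3}.
From cache2: component {cache2, mq1}.
From db2: component {db2}.
That's 4 components.

4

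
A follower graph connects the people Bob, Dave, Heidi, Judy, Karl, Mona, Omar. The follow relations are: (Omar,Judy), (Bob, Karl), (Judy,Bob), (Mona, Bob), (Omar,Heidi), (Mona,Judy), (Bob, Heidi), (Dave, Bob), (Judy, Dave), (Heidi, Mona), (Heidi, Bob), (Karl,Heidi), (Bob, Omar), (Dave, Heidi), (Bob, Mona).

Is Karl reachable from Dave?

Explore from Dave.
Distance 1: reach Bob, Heidi.
Distance 2: reach Karl, Mona, Omar.
Found Karl.

Yes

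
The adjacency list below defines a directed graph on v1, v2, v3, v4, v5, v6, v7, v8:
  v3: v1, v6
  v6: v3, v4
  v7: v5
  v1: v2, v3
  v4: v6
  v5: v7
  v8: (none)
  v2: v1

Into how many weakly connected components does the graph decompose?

3

From v1: component {v1, v2, v3, v4, v6}.
From v5: component {v5, v7}.
From v8: component {v8}.
That's 3 components.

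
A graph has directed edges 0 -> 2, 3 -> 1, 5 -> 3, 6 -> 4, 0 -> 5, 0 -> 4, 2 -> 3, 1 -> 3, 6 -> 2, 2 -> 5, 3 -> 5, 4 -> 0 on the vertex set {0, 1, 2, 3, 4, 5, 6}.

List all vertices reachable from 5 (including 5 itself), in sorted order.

1, 3, 5

Start at 5.
Its neighbours: 3.
Then their neighbours: 1.
Nothing further is reachable.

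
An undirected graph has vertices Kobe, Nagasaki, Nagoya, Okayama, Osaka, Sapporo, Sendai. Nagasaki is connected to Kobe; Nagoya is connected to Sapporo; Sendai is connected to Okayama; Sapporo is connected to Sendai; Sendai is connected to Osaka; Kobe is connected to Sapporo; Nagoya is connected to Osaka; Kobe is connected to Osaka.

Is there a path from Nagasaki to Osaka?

Yes

Explore from Nagasaki.
Distance 1: reach Kobe.
Distance 2: reach Osaka, Sapporo.
Found Osaka.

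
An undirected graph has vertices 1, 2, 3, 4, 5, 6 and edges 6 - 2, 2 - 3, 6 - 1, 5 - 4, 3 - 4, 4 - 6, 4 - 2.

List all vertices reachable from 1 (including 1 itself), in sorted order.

Start at 1.
Its neighbours: 6.
Then their neighbours: 2, 4.
Then next layer: 3, 5.
Every vertex is now reached.

1, 2, 3, 4, 5, 6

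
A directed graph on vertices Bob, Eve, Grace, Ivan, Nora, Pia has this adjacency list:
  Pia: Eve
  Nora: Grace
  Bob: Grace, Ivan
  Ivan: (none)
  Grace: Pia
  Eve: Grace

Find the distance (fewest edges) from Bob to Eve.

Distance 0: Bob.
Distance 1: Grace, Ivan.
Distance 2: Pia.
Distance 3: Eve — contains Eve.

3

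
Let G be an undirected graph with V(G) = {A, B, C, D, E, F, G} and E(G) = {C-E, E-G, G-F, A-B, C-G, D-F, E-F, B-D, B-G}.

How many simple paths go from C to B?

7

C–E–F–D–B
C–E–F–G–B
C–E–G–B
C–E–G–F–D–B
C–G–B
C–G–E–F–D–B
C–G–F–D–B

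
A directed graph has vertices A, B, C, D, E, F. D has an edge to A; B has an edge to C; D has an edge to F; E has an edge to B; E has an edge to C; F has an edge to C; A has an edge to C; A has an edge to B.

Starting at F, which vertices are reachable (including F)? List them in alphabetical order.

C, F

Start at F.
Its neighbours: C.
Nothing further is reachable.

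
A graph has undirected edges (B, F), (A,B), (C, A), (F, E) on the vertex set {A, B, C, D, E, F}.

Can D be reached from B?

No

Explore from B.
Distance 1: reach A, F.
Distance 2: reach C, E.
The search is exhausted without reaching D; it lies in a different component.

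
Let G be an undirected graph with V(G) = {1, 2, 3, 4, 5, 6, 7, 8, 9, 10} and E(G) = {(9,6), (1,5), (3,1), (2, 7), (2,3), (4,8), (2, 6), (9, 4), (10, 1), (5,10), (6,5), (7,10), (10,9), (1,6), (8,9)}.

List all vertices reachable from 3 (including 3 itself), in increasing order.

1, 2, 3, 4, 5, 6, 7, 8, 9, 10

Start at 3.
Its neighbours: 1, 2.
Then their neighbours: 5, 6, 7, 10.
Then next layer: 9.
Then next layer: 4, 8.
Every vertex is now reached.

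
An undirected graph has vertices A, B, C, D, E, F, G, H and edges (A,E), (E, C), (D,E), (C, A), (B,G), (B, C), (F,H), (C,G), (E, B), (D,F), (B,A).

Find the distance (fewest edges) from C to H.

Distance 0: C.
Distance 1: A, B, E, G.
Distance 2: D.
Distance 3: F.
Distance 4: H — contains H.

4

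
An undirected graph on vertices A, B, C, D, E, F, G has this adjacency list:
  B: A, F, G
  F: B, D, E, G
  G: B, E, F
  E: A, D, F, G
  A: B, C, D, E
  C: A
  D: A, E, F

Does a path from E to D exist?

Yes

Explore from E.
Distance 1: reach A, D, F, G.
Found D.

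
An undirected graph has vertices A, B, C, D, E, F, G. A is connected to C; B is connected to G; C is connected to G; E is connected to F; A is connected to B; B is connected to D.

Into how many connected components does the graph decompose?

From A: component {A, B, C, D, G}.
From E: component {E, F}.
That's 2 components.

2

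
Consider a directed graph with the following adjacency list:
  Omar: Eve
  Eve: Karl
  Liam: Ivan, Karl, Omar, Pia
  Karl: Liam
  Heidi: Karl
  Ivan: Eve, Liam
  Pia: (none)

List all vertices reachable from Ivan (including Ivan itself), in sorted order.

Eve, Ivan, Karl, Liam, Omar, Pia

Start at Ivan.
Its neighbours: Eve, Liam.
Then their neighbours: Karl, Omar, Pia.
Nothing further is reachable.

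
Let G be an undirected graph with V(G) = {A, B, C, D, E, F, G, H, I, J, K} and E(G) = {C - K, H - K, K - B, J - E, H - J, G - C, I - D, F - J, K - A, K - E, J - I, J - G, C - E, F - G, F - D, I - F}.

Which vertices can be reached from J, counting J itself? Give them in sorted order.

Start at J.
Its neighbours: E, F, G, H, I.
Then their neighbours: C, D, K.
Then next layer: A, B.
Every vertex is now reached.

A, B, C, D, E, F, G, H, I, J, K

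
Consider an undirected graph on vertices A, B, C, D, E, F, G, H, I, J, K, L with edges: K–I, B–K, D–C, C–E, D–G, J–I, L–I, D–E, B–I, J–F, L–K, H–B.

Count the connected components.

3

From A: component {A}.
From B: component {B, F, H, I, J, K, L}.
From C: component {C, D, E, G}.
That's 3 components.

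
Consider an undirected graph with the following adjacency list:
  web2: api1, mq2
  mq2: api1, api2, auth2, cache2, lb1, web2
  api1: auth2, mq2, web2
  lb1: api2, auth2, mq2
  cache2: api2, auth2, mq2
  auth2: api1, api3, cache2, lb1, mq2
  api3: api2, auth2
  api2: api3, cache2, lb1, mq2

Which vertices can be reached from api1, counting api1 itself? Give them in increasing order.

Start at api1.
Its neighbours: auth2, mq2, web2.
Then their neighbours: api2, api3, cache2, lb1.
Every vertex is now reached.

api1, api2, api3, auth2, cache2, lb1, mq2, web2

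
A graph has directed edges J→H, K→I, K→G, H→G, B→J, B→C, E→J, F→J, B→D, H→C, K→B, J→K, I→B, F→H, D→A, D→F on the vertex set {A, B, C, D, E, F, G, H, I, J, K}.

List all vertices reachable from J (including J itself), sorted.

Start at J.
Its neighbours: H, K.
Then their neighbours: B, C, G, I.
Then next layer: D.
Then next layer: A, F.
Nothing further is reachable.

A, B, C, D, F, G, H, I, J, K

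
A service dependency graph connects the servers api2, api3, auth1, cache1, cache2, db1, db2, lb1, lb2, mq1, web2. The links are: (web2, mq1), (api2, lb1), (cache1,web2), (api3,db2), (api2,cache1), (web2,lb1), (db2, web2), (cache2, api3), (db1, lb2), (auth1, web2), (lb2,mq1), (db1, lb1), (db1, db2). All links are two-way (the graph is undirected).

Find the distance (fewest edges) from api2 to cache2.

5

Distance 0: api2.
Distance 1: cache1, lb1.
Distance 2: db1, web2.
Distance 3: auth1, db2, lb2, mq1.
Distance 4: api3.
Distance 5: cache2 — contains cache2.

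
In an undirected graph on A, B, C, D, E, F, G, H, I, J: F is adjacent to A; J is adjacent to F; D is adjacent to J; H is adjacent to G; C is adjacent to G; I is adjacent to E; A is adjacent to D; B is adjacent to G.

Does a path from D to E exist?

No

Explore from D.
Distance 1: reach A, J.
Distance 2: reach F.
The search is exhausted without reaching E; it lies in a different component.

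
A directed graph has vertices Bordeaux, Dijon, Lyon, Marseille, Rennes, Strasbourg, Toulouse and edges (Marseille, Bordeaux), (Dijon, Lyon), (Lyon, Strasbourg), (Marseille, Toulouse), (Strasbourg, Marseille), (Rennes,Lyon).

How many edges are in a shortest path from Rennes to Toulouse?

4

Distance 0: Rennes.
Distance 1: Lyon.
Distance 2: Strasbourg.
Distance 3: Marseille.
Distance 4: Bordeaux, Toulouse — contains Toulouse.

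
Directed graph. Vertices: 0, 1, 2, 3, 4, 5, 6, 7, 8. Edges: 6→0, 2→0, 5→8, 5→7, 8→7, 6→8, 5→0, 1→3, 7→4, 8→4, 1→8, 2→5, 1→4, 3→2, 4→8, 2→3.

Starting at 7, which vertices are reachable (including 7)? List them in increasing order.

4, 7, 8

Start at 7.
Its neighbours: 4.
Then their neighbours: 8.
Nothing further is reachable.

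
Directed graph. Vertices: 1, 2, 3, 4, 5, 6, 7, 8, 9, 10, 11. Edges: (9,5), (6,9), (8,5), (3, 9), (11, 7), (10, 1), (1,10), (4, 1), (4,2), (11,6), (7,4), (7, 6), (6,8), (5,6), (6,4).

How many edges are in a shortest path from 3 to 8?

Distance 0: 3.
Distance 1: 9.
Distance 2: 5.
Distance 3: 6.
Distance 4: 4, 8 — contains 8.

4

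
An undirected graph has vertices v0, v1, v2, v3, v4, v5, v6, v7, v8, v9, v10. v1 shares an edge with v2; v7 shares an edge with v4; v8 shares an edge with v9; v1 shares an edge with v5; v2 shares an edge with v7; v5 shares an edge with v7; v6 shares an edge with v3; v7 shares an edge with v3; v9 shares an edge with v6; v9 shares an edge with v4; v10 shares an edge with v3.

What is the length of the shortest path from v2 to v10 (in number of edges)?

Distance 0: v2.
Distance 1: v1, v7.
Distance 2: v3, v4, v5.
Distance 3: v6, v9, v10 — contains v10.

3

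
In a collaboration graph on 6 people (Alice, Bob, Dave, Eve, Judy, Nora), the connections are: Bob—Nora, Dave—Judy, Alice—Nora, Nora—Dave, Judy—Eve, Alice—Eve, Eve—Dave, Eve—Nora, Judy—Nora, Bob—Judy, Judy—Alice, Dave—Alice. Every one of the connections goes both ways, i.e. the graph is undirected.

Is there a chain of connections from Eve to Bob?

Yes

Explore from Eve.
Distance 1: reach Alice, Dave, Judy, Nora.
Distance 2: reach Bob.
Found Bob.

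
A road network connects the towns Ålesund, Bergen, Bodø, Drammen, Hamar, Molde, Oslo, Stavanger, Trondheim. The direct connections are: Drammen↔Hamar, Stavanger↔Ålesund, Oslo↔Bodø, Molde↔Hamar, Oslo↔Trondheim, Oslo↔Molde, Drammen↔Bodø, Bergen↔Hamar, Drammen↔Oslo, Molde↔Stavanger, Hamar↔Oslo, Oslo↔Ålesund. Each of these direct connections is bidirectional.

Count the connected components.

1

From Ålesund: component {Ålesund, Bergen, Bodø, Drammen, Hamar, Molde, Oslo, Stavanger, Trondheim}.
That's 1 component.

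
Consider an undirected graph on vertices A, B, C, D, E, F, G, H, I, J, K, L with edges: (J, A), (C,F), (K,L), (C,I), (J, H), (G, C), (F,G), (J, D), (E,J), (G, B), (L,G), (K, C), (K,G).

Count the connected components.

2

From A: component {A, D, E, H, J}.
From B: component {B, C, F, G, I, K, L}.
That's 2 components.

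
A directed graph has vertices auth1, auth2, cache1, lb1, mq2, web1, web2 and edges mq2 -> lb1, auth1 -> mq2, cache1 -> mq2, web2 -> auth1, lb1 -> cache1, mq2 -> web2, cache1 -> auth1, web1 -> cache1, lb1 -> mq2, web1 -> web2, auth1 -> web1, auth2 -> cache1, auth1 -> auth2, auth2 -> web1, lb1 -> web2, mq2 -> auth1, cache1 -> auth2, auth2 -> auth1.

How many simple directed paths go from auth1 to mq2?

auth1→auth2→cache1→mq2
auth1→auth2→web1→cache1→mq2
auth1→mq2
auth1→web1→cache1→mq2

4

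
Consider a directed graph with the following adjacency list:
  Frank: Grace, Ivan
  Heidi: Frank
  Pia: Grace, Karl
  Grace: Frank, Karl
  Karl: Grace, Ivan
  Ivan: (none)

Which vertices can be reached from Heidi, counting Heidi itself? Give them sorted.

Start at Heidi.
Its neighbours: Frank.
Then their neighbours: Grace, Ivan.
Then next layer: Karl.
Nothing further is reachable.

Frank, Grace, Heidi, Ivan, Karl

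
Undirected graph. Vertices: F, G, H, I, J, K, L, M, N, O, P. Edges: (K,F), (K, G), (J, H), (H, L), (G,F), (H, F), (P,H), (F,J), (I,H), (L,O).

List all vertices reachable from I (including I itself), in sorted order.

Start at I.
Its neighbours: H.
Then their neighbours: F, J, L, P.
Then next layer: G, K, O.
Nothing further is reachable.

F, G, H, I, J, K, L, O, P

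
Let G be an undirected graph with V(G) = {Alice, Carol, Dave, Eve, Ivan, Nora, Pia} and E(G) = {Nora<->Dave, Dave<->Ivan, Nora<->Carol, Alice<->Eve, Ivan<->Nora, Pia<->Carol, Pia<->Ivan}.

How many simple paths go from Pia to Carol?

3

Pia–Carol
Pia–Ivan–Dave–Nora–Carol
Pia–Ivan–Nora–Carol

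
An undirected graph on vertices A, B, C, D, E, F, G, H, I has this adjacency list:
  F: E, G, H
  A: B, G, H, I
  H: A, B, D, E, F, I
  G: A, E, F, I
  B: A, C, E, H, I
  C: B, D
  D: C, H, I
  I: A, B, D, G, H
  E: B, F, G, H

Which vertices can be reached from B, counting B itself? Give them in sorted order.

Start at B.
Its neighbours: A, C, E, H, I.
Then their neighbours: D, F, G.
Every vertex is now reached.

A, B, C, D, E, F, G, H, I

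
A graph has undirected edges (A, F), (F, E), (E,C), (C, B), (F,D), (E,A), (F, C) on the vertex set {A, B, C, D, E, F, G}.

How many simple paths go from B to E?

3

B–C–E
B–C–F–A–E
B–C–F–E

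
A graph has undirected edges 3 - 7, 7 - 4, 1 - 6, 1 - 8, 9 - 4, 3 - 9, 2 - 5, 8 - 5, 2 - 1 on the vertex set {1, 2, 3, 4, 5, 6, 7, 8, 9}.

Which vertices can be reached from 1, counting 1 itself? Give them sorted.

Start at 1.
Its neighbours: 2, 6, 8.
Then their neighbours: 5.
Nothing further is reachable.

1, 2, 5, 6, 8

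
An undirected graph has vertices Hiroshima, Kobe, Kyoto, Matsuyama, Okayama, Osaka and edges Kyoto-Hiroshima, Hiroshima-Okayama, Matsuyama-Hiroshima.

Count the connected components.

3

From Hiroshima: component {Hiroshima, Kyoto, Matsuyama, Okayama}.
From Kobe: component {Kobe}.
From Osaka: component {Osaka}.
That's 3 components.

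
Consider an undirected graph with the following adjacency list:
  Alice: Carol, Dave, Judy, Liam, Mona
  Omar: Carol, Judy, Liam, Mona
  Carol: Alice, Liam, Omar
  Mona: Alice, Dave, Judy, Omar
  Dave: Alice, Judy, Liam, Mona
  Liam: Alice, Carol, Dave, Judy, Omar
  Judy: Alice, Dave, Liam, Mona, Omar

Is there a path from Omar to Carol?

Explore from Omar.
Distance 1: reach Carol, Judy, Liam, Mona.
Found Carol.

Yes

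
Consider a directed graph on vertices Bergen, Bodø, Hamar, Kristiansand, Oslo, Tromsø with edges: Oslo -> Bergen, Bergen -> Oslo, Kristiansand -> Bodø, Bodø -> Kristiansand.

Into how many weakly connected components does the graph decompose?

4

From Bergen: component {Bergen, Oslo}.
From Bodø: component {Bodø, Kristiansand}.
From Hamar: component {Hamar}.
From Tromsø: component {Tromsø}.
That's 4 components.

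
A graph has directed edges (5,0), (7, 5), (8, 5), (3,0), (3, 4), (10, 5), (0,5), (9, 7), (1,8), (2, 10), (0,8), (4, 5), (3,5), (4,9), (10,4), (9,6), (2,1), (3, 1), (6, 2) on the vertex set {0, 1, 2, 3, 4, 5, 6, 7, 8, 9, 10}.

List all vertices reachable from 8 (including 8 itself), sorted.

Start at 8.
Its neighbours: 5.
Then their neighbours: 0.
Nothing further is reachable.

0, 5, 8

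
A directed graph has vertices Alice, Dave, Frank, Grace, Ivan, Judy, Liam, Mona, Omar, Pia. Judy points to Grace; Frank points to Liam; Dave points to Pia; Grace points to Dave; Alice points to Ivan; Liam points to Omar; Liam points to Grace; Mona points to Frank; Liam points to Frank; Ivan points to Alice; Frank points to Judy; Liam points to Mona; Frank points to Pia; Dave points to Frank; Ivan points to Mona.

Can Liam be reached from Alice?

Explore from Alice.
Distance 1: reach Ivan.
Distance 2: reach Mona.
Distance 3: reach Frank.
Distance 4: reach Judy, Liam, Pia.
Found Liam.

Yes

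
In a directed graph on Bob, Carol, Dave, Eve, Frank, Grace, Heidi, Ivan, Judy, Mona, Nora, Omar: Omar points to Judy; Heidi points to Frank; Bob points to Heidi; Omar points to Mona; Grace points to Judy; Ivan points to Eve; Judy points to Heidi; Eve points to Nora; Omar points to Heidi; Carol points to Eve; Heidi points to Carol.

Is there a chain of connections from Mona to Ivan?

No

Mona has no outgoing edges, so nothing is reachable from it.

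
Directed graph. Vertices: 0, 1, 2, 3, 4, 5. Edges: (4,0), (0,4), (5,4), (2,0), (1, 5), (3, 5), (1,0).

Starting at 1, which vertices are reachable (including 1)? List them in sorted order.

Start at 1.
Its neighbours: 0, 5.
Then their neighbours: 4.
Nothing further is reachable.

0, 1, 4, 5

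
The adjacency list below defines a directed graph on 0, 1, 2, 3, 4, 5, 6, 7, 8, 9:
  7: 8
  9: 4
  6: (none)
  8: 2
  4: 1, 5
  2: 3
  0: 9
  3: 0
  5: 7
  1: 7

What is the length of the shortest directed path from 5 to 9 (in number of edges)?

6

Distance 0: 5.
Distance 1: 7.
Distance 2: 8.
Distance 3: 2.
Distance 4: 3.
Distance 5: 0.
Distance 6: 9 — contains 9.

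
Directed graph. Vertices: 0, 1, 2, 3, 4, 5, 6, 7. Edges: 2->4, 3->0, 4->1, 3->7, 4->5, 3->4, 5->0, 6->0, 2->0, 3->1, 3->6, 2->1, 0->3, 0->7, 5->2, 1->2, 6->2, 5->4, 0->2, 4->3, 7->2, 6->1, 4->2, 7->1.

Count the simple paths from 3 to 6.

1

3→6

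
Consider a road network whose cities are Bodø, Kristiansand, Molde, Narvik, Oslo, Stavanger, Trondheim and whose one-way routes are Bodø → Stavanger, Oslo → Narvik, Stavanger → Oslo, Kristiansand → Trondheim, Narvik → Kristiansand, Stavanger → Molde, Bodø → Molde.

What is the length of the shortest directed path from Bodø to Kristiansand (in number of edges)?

4

Distance 0: Bodø.
Distance 1: Molde, Stavanger.
Distance 2: Oslo.
Distance 3: Narvik.
Distance 4: Kristiansand — contains Kristiansand.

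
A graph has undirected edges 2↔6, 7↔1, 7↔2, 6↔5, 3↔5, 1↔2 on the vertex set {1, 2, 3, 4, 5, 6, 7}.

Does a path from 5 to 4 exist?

Explore from 5.
Distance 1: reach 3, 6.
Distance 2: reach 2.
Distance 3: reach 1, 7.
The search is exhausted without reaching 4; it lies in a different component.

No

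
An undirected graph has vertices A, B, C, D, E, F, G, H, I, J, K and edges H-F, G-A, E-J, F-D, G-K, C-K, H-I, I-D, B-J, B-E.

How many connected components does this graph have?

From A: component {A, C, G, K}.
From B: component {B, E, J}.
From D: component {D, F, H, I}.
That's 3 components.

3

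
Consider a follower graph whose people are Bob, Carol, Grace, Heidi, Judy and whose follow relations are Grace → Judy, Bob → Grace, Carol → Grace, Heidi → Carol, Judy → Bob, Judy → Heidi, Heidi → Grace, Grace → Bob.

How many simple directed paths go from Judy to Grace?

Judy→Bob→Grace
Judy→Heidi→Carol→Grace
Judy→Heidi→Grace

3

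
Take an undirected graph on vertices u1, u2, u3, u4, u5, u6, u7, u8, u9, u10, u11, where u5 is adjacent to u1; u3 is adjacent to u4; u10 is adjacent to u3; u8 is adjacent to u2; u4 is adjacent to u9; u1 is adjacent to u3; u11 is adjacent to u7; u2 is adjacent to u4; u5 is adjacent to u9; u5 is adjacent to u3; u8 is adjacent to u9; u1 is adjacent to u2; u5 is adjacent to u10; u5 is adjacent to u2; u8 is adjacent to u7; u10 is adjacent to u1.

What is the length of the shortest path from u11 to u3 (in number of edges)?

Distance 0: u11.
Distance 1: u7.
Distance 2: u8.
Distance 3: u2, u9.
Distance 4: u1, u4, u5.
Distance 5: u3, u10 — contains u3.

5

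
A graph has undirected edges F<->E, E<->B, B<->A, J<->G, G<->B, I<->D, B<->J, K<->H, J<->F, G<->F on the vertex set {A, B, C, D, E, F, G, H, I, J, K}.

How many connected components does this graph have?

From A: component {A, B, E, F, G, J}.
From C: component {C}.
From D: component {D, I}.
From H: component {H, K}.
That's 4 components.

4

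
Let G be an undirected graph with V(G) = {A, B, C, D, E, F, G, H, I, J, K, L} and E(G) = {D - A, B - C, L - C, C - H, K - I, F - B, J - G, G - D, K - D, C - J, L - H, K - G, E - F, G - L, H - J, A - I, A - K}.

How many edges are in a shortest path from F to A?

6

Distance 0: F.
Distance 1: B, E.
Distance 2: C.
Distance 3: H, J, L.
Distance 4: G.
Distance 5: D, K.
Distance 6: A, I — contains A.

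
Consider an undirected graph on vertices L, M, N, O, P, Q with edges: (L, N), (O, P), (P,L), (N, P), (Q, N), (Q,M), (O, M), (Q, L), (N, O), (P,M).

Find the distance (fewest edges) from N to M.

2

Distance 0: N.
Distance 1: L, O, P, Q.
Distance 2: M — contains M.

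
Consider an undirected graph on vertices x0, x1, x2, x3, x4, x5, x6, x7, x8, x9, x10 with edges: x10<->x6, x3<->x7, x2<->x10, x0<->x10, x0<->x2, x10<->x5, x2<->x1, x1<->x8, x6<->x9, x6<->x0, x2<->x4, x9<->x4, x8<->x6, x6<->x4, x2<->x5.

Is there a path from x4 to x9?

Explore from x4.
Distance 1: reach x2, x6, x9.
Found x9.

Yes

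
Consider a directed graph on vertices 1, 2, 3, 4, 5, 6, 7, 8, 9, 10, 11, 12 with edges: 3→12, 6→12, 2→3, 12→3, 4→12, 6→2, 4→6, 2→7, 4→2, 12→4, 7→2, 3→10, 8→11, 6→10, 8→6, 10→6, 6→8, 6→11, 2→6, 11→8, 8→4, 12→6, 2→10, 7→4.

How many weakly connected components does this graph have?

4

From 1: component {1}.
From 2: component {2, 3, 4, 6, 7, 8, 10, 11, 12}.
From 5: component {5}.
From 9: component {9}.
That's 4 components.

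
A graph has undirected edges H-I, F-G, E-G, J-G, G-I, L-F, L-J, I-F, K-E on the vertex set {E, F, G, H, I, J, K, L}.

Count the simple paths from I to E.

I–F–G–E
I–F–L–J–G–E
I–G–E

3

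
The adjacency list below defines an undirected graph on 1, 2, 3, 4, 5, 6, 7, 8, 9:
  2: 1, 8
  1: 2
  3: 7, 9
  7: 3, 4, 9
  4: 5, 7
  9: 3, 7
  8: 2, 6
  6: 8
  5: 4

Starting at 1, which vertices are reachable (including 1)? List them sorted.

1, 2, 6, 8

Start at 1.
Its neighbours: 2.
Then their neighbours: 8.
Then next layer: 6.
Nothing further is reachable.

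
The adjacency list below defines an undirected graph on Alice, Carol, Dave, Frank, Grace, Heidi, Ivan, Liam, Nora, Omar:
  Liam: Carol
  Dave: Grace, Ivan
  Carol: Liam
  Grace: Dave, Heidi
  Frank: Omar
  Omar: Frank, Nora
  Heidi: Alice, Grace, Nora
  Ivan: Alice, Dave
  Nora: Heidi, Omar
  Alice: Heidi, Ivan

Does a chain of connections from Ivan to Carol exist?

No

Explore from Ivan.
Distance 1: reach Alice, Dave.
Distance 2: reach Grace, Heidi.
Distance 3: reach Nora.
Distance 4: reach Omar.
Distance 5: reach Frank.
The search is exhausted without reaching Carol; it lies in a different component.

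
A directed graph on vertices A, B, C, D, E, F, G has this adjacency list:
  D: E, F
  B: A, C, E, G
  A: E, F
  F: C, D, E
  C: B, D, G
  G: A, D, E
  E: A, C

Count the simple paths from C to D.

C→B→A→F→D
C→B→E→A→F→D
C→B→G→A→F→D
C→B→G→D
C→B→G→E→A→F→D
C→D
C→G→A→F→D
C→G→D
C→G→E→A→F→D

9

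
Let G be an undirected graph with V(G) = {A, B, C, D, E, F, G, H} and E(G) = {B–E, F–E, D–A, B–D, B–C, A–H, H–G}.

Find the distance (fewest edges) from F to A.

4

Distance 0: F.
Distance 1: E.
Distance 2: B.
Distance 3: C, D.
Distance 4: A — contains A.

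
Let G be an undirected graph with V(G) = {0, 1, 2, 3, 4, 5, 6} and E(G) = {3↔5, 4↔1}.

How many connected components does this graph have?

From 0: component {0}.
From 1: component {1, 4}.
From 2: component {2}.
From 3: component {3, 5}.
From 6: component {6}.
That's 5 components.

5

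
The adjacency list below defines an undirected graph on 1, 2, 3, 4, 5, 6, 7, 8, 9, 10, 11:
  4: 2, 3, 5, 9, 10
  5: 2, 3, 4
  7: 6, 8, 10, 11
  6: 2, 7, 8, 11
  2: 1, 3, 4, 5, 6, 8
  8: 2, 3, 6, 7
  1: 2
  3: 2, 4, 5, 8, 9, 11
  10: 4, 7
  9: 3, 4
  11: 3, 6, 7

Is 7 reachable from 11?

Explore from 11.
Distance 1: reach 3, 6, 7.
Found 7.

Yes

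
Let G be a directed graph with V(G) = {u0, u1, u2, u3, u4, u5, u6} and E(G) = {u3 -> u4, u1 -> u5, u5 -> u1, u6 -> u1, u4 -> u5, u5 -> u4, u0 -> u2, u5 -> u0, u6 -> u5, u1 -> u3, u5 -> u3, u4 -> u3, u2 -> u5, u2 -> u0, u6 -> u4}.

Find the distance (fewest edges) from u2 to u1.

Distance 0: u2.
Distance 1: u0, u5.
Distance 2: u1, u3, u4 — contains u1.

2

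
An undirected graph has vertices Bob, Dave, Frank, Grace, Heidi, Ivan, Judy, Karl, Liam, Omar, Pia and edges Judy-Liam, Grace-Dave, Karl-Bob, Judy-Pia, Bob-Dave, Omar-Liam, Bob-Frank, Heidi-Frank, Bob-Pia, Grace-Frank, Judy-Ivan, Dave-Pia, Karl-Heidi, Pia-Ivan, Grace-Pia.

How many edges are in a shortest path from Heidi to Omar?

6

Distance 0: Heidi.
Distance 1: Frank, Karl.
Distance 2: Bob, Grace.
Distance 3: Dave, Pia.
Distance 4: Ivan, Judy.
Distance 5: Liam.
Distance 6: Omar — contains Omar.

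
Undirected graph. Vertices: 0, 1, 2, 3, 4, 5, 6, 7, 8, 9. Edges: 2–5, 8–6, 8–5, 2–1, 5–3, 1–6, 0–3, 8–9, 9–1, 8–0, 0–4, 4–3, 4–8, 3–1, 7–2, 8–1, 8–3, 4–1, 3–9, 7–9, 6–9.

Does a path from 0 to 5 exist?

Explore from 0.
Distance 1: reach 3, 4, 8.
Distance 2: reach 1, 5, 6, 9.
Found 5.

Yes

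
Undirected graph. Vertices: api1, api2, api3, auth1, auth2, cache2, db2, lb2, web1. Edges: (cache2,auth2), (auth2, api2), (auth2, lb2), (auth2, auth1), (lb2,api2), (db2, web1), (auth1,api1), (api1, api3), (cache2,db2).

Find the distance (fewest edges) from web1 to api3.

6

Distance 0: web1.
Distance 1: db2.
Distance 2: cache2.
Distance 3: auth2.
Distance 4: api2, auth1, lb2.
Distance 5: api1.
Distance 6: api3 — contains api3.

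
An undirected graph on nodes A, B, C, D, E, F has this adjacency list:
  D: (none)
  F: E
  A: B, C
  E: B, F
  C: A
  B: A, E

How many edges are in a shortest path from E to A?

Distance 0: E.
Distance 1: B, F.
Distance 2: A — contains A.

2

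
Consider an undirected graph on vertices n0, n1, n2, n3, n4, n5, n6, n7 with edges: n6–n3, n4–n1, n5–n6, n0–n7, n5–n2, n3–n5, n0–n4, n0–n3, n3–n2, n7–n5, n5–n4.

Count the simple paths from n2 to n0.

9

n2–n3–n0
n2–n3–n5–n4–n0
n2–n3–n5–n7–n0
n2–n3–n6–n5–n4–n0
n2–n3–n6–n5–n7–n0
n2–n5–n3–n0
n2–n5–n4–n0
n2–n5–n6–n3–n0
n2–n5–n7–n0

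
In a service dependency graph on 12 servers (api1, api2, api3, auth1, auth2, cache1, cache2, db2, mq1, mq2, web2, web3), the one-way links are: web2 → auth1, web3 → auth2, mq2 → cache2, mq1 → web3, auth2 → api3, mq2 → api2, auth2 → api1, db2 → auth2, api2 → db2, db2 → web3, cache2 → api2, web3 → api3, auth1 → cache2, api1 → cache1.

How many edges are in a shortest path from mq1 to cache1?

4

Distance 0: mq1.
Distance 1: web3.
Distance 2: api3, auth2.
Distance 3: api1.
Distance 4: cache1 — contains cache1.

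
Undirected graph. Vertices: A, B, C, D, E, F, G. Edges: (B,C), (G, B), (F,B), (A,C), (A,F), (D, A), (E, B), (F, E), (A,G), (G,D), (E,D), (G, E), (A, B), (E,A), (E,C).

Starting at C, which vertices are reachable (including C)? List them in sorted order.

Start at C.
Its neighbours: A, B, E.
Then their neighbours: D, F, G.
Every vertex is now reached.

A, B, C, D, E, F, G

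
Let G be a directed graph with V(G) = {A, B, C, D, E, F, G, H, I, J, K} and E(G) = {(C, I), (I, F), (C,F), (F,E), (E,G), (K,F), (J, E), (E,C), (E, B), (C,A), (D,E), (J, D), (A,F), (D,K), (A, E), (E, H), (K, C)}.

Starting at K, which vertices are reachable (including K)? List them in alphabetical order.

A, B, C, E, F, G, H, I, K

Start at K.
Its neighbours: C, F.
Then their neighbours: A, E, I.
Then next layer: B, G, H.
Nothing further is reachable.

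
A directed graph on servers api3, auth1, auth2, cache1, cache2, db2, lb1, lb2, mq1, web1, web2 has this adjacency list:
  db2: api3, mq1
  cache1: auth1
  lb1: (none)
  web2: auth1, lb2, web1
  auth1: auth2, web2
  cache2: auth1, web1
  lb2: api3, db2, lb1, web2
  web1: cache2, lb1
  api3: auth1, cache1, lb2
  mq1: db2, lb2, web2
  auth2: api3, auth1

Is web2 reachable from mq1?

Explore from mq1.
Distance 1: reach db2, lb2, web2.
Found web2.

Yes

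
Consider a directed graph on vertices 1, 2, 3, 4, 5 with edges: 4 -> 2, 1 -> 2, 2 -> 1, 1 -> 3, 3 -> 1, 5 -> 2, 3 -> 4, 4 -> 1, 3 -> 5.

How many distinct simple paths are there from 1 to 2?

1→2
1→3→4→2
1→3→5→2

3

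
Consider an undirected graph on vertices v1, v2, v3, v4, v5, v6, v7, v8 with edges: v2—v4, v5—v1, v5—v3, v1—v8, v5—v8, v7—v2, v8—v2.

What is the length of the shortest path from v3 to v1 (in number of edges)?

Distance 0: v3.
Distance 1: v5.
Distance 2: v1, v8 — contains v1.

2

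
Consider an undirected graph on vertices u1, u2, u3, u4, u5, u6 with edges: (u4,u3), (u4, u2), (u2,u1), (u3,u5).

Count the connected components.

From u1: component {u1, u2, u3, u4, u5}.
From u6: component {u6}.
That's 2 components.

2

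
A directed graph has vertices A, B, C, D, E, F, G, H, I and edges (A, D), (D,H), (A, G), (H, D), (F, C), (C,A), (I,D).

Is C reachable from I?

Explore from I.
Distance 1: reach D.
Distance 2: reach H.
The search from I is exhausted; no directed path reaches C.

No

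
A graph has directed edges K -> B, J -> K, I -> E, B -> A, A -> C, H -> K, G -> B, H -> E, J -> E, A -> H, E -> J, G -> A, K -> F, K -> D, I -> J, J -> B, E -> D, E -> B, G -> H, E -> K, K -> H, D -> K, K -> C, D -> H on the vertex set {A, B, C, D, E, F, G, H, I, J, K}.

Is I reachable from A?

Explore from A.
Distance 1: reach C, H.
Distance 2: reach E, K.
Distance 3: reach B, D, F, J.
The search from A is exhausted; no directed path reaches I.

No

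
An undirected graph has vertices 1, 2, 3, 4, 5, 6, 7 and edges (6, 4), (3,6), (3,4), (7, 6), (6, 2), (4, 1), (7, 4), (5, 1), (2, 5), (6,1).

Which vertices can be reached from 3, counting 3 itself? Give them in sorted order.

1, 2, 3, 4, 5, 6, 7

Start at 3.
Its neighbours: 4, 6.
Then their neighbours: 1, 2, 7.
Then next layer: 5.
Every vertex is now reached.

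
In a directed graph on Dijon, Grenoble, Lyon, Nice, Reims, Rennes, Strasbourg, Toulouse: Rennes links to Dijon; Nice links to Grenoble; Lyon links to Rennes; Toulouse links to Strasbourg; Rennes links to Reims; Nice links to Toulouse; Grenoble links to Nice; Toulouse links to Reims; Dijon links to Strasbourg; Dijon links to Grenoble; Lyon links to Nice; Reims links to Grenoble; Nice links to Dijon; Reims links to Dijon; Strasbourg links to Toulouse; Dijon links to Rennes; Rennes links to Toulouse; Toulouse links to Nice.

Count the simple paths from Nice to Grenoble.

7

Nice→Dijon→Grenoble
Nice→Dijon→Rennes→Reims→Grenoble
Nice→Dijon→Rennes→Toulouse→Reims→Grenoble
Nice→Dijon→Strasbourg→Toulouse→Reims→Grenoble
Nice→Grenoble
Nice→Toulouse→Reims→Dijon→Grenoble
Nice→Toulouse→Reims→Grenoble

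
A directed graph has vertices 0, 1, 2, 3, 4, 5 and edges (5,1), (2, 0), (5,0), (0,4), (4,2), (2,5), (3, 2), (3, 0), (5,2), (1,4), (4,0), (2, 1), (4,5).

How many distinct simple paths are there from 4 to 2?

4→2
4→5→2

2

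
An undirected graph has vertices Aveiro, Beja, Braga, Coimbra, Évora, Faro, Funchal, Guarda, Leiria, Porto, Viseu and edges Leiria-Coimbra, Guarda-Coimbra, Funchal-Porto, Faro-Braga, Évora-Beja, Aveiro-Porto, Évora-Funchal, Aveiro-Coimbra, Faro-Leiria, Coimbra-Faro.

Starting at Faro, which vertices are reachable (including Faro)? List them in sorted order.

Aveiro, Beja, Braga, Coimbra, Évora, Faro, Funchal, Guarda, Leiria, Porto

Start at Faro.
Its neighbours: Braga, Coimbra, Leiria.
Then their neighbours: Aveiro, Guarda.
Then next layer: Porto.
Then next layer: Funchal.
Then next layer: Évora.
Then next layer: Beja.
Nothing further is reachable.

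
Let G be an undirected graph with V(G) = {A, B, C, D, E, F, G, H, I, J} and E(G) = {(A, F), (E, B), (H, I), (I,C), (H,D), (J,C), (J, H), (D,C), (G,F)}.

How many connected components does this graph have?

3

From A: component {A, F, G}.
From B: component {B, E}.
From C: component {C, D, H, I, J}.
That's 3 components.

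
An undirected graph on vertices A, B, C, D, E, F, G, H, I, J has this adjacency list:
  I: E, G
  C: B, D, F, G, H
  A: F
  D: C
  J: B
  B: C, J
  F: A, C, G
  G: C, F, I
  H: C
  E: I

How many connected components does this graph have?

1

From A: component {A, B, C, D, E, F, G, H, I, J}.
That's 1 component.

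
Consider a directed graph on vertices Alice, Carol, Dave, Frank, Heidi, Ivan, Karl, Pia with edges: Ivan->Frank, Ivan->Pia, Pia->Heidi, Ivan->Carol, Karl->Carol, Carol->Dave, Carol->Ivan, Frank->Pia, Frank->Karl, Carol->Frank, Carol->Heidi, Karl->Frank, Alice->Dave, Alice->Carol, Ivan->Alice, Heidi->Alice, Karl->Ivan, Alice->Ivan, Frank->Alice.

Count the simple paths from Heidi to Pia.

Heidi→Alice→Carol→Frank→Karl→Ivan→Pia
Heidi→Alice→Carol→Frank→Pia
Heidi→Alice→Carol→Ivan→Frank→Pia
Heidi→Alice→Carol→Ivan→Pia
Heidi→Alice→Ivan→Carol→Frank→Pia
Heidi→Alice→Ivan→Frank→Pia
Heidi→Alice→Ivan→Pia

7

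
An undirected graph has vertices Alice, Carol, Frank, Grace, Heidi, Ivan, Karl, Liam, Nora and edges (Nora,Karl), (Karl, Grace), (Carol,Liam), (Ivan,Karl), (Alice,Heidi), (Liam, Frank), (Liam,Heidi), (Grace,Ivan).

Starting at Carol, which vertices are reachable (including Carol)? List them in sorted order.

Alice, Carol, Frank, Heidi, Liam

Start at Carol.
Its neighbours: Liam.
Then their neighbours: Frank, Heidi.
Then next layer: Alice.
Nothing further is reachable.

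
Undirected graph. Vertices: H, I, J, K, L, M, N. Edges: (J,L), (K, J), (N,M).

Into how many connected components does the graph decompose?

4

From H: component {H}.
From I: component {I}.
From J: component {J, K, L}.
From M: component {M, N}.
That's 4 components.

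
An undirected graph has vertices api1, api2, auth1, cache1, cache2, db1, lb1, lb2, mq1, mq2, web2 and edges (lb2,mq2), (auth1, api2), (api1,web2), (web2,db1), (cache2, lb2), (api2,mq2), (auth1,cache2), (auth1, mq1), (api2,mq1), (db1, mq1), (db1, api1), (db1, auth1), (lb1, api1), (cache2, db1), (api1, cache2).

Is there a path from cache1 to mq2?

cache1 has no edges, so nothing is reachable from it.

No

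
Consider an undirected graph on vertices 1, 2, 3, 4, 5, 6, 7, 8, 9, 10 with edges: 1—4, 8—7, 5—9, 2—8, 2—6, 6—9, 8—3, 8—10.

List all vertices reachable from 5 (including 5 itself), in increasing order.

Start at 5.
Its neighbours: 9.
Then their neighbours: 6.
Then next layer: 2.
Then next layer: 8.
Then next layer: 3, 7, 10.
Nothing further is reachable.

2, 3, 5, 6, 7, 8, 9, 10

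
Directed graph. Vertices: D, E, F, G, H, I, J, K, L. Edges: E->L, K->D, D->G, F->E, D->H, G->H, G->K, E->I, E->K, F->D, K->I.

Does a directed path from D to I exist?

Explore from D.
Distance 1: reach G, H.
Distance 2: reach K.
Distance 3: reach I.
Found I.

Yes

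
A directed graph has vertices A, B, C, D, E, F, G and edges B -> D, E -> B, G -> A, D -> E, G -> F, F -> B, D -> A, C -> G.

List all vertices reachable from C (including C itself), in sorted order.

Start at C.
Its neighbours: G.
Then their neighbours: A, F.
Then next layer: B.
Then next layer: D.
Then next layer: E.
Every vertex is now reached.

A, B, C, D, E, F, G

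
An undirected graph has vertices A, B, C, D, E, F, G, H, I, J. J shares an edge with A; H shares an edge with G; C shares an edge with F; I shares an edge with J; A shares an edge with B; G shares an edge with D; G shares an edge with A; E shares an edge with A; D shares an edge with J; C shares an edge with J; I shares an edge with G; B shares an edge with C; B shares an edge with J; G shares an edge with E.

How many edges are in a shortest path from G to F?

4

Distance 0: G.
Distance 1: A, D, E, H, I.
Distance 2: B, J.
Distance 3: C.
Distance 4: F — contains F.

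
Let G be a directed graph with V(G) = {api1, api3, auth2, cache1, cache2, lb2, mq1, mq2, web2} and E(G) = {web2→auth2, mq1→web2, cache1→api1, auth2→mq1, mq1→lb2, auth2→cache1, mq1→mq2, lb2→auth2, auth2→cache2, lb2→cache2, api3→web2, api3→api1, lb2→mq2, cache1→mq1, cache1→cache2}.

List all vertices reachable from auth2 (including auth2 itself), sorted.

api1, auth2, cache1, cache2, lb2, mq1, mq2, web2

Start at auth2.
Its neighbours: cache1, cache2, mq1.
Then their neighbours: api1, lb2, mq2, web2.
Nothing further is reachable.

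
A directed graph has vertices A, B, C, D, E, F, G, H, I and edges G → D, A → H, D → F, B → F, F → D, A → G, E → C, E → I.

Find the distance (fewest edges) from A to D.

Distance 0: A.
Distance 1: G, H.
Distance 2: D — contains D.

2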